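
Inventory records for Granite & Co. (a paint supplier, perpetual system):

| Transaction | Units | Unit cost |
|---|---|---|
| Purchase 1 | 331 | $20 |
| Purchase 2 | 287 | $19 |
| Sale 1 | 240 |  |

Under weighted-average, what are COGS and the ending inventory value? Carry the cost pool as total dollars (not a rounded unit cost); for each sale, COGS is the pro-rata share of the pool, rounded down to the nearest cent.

COGS = $4,688.54; ending inventory = $7,384.46

After Purchase 1: 331 on hand, pool $6,620.00 (≈ $20.0000 each)
After Purchase 2: 618 on hand, pool $12,073.00 (≈ $19.5356 each)
Sale 1, sell 240: 240/618 × $12,073.00 → $4,688.54
Ending inventory (cost pool remaining) = $7,384.46
Check: goods available $12,073.00 = COGS $4,688.54 + ending $7,384.46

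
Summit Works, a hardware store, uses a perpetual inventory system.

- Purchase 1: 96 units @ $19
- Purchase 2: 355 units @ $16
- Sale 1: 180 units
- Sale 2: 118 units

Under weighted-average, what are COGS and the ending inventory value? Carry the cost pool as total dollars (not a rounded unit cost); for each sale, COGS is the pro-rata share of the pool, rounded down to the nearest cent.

After Purchase 1: 96 on hand, pool $1,824.00 (≈ $19.0000 each)
After Purchase 2: 451 on hand, pool $7,504.00 (≈ $16.6386 each)
Sale 1, sell 180: 180/451 × $7,504.00 → $2,994.94
Sale 2, sell 118: 118/271 × $4,509.06 → $1,963.35
Total COGS = $2,994.94 + $1,963.35 = $4,958.29
Ending inventory (cost pool remaining) = $2,545.71
Check: goods available $7,504.00 = COGS $4,958.29 + ending $2,545.71

COGS = $4,958.29; ending inventory = $2,545.71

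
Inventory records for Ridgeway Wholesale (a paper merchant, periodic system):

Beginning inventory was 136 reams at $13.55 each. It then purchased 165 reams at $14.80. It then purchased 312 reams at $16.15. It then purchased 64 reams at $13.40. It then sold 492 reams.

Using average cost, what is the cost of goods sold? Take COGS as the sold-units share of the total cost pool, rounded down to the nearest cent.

COGS = $7,399.04

Sale 1, sell 492: 492/677 × $10,181.20 → $7,399.04
Ending inventory (cost pool remaining) = $2,782.16
Check: goods available $10,181.20 = COGS $7,399.04 + ending $2,782.16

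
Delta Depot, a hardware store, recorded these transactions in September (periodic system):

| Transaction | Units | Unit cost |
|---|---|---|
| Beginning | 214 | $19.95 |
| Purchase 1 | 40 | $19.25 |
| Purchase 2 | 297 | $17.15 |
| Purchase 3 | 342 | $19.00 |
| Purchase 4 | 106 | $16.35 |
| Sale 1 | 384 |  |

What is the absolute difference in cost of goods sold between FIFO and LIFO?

FIFO COGS: 214 @ $19.95 + 40 @ $19.25 + 130 @ $17.15 = $7,268.80
LIFO COGS: 106 @ $16.35 + 278 @ $19.00 = $7,015.10
Difference = |$7,268.80 − $7,015.10| = $253.70

$253.70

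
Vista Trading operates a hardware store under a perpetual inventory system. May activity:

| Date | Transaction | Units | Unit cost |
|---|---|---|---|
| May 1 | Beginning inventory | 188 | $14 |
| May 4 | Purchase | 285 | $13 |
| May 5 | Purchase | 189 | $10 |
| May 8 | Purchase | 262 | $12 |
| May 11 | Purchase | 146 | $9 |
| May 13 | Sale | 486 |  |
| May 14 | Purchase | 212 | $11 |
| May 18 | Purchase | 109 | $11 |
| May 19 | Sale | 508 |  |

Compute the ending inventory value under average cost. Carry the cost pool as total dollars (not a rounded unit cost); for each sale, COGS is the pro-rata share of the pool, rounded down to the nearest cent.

Ending inventory = $4,586.08

After May 1: 188 on hand, pool $2,632.00 (≈ $14.0000 each)
After May 4: 473 on hand, pool $6,337.00 (≈ $13.3975 each)
After May 5: 662 on hand, pool $8,227.00 (≈ $12.4275 each)
After May 8: 924 on hand, pool $11,371.00 (≈ $12.3063 each)
After May 11: 1070 on hand, pool $12,685.00 (≈ $11.8551 each)
May 13, sell 486: 486/1070 × $12,685.00 → $5,761.59
After May 14: 796 on hand, pool $9,255.41 (≈ $11.6274 each)
After May 18: 905 on hand, pool $10,454.41 (≈ $11.5518 each)
May 19, sell 508: 508/905 × $10,454.41 → $5,868.33
Total COGS = $5,761.59 + $5,868.33 = $11,629.92
Ending inventory (cost pool remaining) = $4,586.08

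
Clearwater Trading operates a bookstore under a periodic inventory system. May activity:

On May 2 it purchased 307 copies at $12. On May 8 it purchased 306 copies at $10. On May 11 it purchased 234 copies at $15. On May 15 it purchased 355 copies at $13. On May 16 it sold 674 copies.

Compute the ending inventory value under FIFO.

May 16, 674 sold [FIFO — oldest first]: 307 @ $12 + 306 @ $10 + 61 @ $15 = $7,659
Ending inventory: 173 @ $15 + 355 @ $13 = $7,210

Ending inventory = $7,210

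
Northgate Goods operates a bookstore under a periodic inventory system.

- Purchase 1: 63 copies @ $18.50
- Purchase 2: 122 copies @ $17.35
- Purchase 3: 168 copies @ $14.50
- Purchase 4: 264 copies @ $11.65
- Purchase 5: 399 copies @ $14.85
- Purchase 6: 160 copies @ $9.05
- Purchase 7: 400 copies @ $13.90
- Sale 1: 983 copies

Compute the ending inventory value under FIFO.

Sale 1 (983) [FIFO — oldest first]: 63 @ $18.50 + 122 @ $17.35 + 168 @ $14.50 + 264 @ $11.65 + 366 @ $14.85 = $14,228.90
Ending inventory: 33 @ $14.85 + 160 @ $9.05 + 400 @ $13.90 = $7,498.05

Ending inventory = $7,498.05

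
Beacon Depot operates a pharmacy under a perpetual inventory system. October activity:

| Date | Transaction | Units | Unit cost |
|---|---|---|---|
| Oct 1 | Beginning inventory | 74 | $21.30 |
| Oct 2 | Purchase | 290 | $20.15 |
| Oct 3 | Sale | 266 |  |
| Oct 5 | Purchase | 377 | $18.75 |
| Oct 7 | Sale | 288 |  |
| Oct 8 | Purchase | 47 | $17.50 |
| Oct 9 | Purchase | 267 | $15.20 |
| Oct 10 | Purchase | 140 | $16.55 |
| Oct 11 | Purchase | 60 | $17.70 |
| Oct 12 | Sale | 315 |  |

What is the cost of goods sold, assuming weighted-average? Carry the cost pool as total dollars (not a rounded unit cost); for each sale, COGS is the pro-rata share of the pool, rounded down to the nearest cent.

After Oct 1: 74 on hand, pool $1,576.20 (≈ $21.3000 each)
After Oct 2: 364 on hand, pool $7,419.70 (≈ $20.3838 each)
Oct 3, sell 266: 266/364 × $7,419.70 → $5,422.08
After Oct 5: 475 on hand, pool $9,066.37 (≈ $19.0871 each)
Oct 7, sell 288: 288/475 × $9,066.37 → $5,497.08
After Oct 8: 234 on hand, pool $4,391.79 (≈ $18.7683 each)
After Oct 9: 501 on hand, pool $8,450.19 (≈ $16.8666 each)
After Oct 10: 641 on hand, pool $10,767.19 (≈ $16.7975 each)
After Oct 11: 701 on hand, pool $11,829.19 (≈ $16.8747 each)
Oct 12, sell 315: 315/701 × $11,829.19 → $5,315.54
Total COGS = $5,422.08 + $5,497.08 + $5,315.54 = $16,234.70
Ending inventory (cost pool remaining) = $6,513.65

COGS = $16,234.70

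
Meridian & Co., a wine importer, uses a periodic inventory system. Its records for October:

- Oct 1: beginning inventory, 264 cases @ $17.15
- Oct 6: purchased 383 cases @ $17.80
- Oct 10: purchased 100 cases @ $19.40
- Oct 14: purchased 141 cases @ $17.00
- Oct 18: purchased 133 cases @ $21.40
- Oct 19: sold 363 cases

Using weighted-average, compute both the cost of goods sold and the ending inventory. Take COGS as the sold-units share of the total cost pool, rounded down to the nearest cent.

COGS = $6,587.40; ending inventory = $11,940.80

Oct 19, sell 363: 363/1021 × $18,528.20 → $6,587.40
Ending inventory (cost pool remaining) = $11,940.80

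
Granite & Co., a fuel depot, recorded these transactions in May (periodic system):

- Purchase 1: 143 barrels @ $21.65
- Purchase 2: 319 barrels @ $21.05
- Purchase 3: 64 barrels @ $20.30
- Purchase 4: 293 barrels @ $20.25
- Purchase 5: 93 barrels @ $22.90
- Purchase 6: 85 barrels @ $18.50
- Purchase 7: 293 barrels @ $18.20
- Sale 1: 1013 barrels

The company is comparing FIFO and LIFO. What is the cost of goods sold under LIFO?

FIFO COGS: 143 @ $21.65 + 319 @ $21.05 + 64 @ $20.30 + 293 @ $20.25 + 93 @ $22.90 + 85 @ $18.50 + 16 @ $18.20 = $21,036.75
LIFO COGS: 293 @ $18.20 + 85 @ $18.50 + 93 @ $22.90 + 293 @ $20.25 + 64 @ $20.30 + 185 @ $21.05 = $20,161.50

COGS = $20,161.50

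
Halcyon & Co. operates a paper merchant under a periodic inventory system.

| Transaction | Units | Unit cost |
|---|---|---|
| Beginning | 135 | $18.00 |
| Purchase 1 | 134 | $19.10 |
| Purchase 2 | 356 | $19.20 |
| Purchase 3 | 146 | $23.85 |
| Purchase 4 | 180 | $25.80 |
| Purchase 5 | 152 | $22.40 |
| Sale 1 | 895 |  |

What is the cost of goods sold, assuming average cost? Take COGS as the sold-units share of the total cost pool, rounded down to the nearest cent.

COGS = $18,951.19

Sale 1, sell 895: 895/1103 × $23,355.50 → $18,951.19
Ending inventory (cost pool remaining) = $4,404.31
Check: goods available $23,355.50 = COGS $18,951.19 + ending $4,404.31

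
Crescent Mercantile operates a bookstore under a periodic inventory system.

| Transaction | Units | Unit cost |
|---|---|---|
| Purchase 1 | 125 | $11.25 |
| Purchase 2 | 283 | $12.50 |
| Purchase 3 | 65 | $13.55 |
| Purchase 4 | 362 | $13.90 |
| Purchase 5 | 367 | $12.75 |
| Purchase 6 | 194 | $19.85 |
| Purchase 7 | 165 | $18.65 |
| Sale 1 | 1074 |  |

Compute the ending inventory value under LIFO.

Sale 1 (1074) [LIFO — newest first]: 165 @ $18.65 + 194 @ $19.85 + 367 @ $12.75 + 348 @ $13.90 = $16,444.60
Ending inventory: 125 @ $11.25 + 283 @ $12.50 + 65 @ $13.55 + 14 @ $13.90 = $6,019.10
Check: goods available $22,463.70 = COGS $16,444.60 + ending $6,019.10

Ending inventory = $6,019.10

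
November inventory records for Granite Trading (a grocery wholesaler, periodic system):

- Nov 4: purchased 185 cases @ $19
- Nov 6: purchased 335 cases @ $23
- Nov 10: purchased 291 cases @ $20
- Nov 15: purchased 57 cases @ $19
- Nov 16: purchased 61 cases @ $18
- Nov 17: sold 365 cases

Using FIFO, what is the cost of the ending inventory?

Nov 17, 365 sold [FIFO — oldest first]: 185 @ $19 + 180 @ $23 = $7,655
Ending inventory: 155 @ $23 + 291 @ $20 + 57 @ $19 + 61 @ $18 = $11,566

Ending inventory = $11,566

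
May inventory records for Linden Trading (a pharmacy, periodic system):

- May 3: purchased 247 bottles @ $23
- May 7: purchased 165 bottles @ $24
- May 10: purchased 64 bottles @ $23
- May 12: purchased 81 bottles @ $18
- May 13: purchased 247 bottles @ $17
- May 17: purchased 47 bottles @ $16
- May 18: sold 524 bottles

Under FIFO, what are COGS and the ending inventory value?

COGS = $11,977; ending inventory = $5,545

May 18, 524 sold [FIFO — oldest first]: 247 @ $23 + 165 @ $24 + 64 @ $23 + 48 @ $18 = $11,977
Ending inventory: 33 @ $18 + 247 @ $17 + 47 @ $16 = $5,545
Check: goods available $17,522 = COGS $11,977 + ending $5,545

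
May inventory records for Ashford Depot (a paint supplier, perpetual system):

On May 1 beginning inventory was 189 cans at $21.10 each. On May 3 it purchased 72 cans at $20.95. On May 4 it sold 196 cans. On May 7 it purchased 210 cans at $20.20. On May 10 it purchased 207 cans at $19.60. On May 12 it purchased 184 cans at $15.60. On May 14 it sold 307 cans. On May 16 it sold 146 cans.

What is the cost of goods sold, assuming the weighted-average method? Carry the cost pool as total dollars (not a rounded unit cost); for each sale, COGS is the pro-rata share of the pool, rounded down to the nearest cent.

COGS = $12,655.86

After May 1: 189 on hand, pool $3,987.90 (≈ $21.1000 each)
After May 3: 261 on hand, pool $5,496.30 (≈ $21.0586 each)
May 4, sell 196: 196/261 × $5,496.30 → $4,127.48
After May 7: 275 on hand, pool $5,610.82 (≈ $20.4030 each)
After May 10: 482 on hand, pool $9,668.02 (≈ $20.0581 each)
After May 12: 666 on hand, pool $12,538.42 (≈ $18.8265 each)
May 14, sell 307: 307/666 × $12,538.42 → $5,779.72
May 16, sell 146: 146/359 × $6,758.70 → $2,748.66
Total COGS = $4,127.48 + $5,779.72 + $2,748.66 = $12,655.86
Ending inventory (cost pool remaining) = $4,010.04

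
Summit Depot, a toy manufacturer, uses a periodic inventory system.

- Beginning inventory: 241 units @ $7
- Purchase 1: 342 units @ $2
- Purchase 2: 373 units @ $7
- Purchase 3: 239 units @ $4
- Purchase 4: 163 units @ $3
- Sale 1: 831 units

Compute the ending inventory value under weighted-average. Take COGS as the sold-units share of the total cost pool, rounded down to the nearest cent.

Sale 1, sell 831: 831/1358 × $6,427.00 → $3,932.86
Ending inventory (cost pool remaining) = $2,494.14

Ending inventory = $2,494.14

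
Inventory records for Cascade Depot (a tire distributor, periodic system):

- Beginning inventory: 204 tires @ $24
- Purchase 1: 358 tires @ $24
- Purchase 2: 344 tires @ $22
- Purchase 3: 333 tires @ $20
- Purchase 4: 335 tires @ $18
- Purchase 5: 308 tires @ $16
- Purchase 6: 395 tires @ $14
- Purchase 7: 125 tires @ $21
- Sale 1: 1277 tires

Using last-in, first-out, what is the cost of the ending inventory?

Sale 1 (1277) [LIFO — newest first]: 125 @ $21 + 395 @ $14 + 308 @ $16 + 335 @ $18 + 114 @ $20 = $21,393
Ending inventory: 204 @ $24 + 358 @ $24 + 344 @ $22 + 219 @ $20 = $25,436

Ending inventory = $25,436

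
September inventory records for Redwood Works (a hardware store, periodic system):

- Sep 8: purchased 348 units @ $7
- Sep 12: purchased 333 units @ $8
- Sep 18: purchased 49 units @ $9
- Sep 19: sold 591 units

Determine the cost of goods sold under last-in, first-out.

COGS = $4,568

Sep 19, 591 sold [LIFO — newest first]: 49 @ $9 + 333 @ $8 + 209 @ $7 = $4,568
Ending inventory: 139 @ $7 = $973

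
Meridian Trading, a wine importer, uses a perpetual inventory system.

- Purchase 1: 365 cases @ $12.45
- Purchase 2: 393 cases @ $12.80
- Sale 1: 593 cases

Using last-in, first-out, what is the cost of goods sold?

Sale 1 (593) [LIFO — newest first]: 393 @ $12.80 + 200 @ $12.45 = $7,520.40
Ending inventory: 165 @ $12.45 = $2,054.25
Check: goods available $9,574.65 = COGS $7,520.40 + ending $2,054.25

COGS = $7,520.40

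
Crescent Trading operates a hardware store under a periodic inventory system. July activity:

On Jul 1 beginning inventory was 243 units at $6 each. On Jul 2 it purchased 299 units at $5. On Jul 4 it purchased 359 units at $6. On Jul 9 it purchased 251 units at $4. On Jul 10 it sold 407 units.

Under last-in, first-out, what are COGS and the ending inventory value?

Jul 10, 407 sold [LIFO — newest first]: 251 @ $4 + 156 @ $6 = $1,940
Ending inventory: 243 @ $6 + 299 @ $5 + 203 @ $6 = $4,171

COGS = $1,940; ending inventory = $4,171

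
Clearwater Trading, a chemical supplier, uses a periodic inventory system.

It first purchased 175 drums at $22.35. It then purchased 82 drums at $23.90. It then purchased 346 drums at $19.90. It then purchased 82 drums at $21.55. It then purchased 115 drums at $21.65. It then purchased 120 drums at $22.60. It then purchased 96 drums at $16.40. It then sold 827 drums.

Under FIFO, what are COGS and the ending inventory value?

Sale 1 (827) [FIFO — oldest first]: 175 @ $22.35 + 82 @ $23.90 + 346 @ $19.90 + 82 @ $21.55 + 115 @ $21.65 + 27 @ $22.60 = $17,623.50
Ending inventory: 93 @ $22.60 + 96 @ $16.40 = $3,676.20
Check: goods available $21,299.70 = COGS $17,623.50 + ending $3,676.20

COGS = $17,623.50; ending inventory = $3,676.20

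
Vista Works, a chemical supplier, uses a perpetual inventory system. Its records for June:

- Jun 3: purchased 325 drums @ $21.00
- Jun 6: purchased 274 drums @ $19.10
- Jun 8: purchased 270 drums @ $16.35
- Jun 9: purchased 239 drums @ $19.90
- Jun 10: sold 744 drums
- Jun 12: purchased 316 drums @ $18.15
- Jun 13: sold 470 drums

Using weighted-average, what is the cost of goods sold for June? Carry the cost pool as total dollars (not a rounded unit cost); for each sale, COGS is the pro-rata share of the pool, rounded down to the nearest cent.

COGS = $23,039.39

After Jun 3: 325 on hand, pool $6,825.00 (≈ $21.0000 each)
After Jun 6: 599 on hand, pool $12,058.40 (≈ $20.1309 each)
After Jun 8: 869 on hand, pool $16,472.90 (≈ $18.9562 each)
After Jun 9: 1108 on hand, pool $21,229.00 (≈ $19.1597 each)
Jun 10, sell 744: 744/1108 × $21,229.00 → $14,254.85
After Jun 12: 680 on hand, pool $12,709.55 (≈ $18.6905 each)
Jun 13, sell 470: 470/680 × $12,709.55 → $8,784.54
Total COGS = $14,254.85 + $8,784.54 = $23,039.39
Ending inventory (cost pool remaining) = $3,925.01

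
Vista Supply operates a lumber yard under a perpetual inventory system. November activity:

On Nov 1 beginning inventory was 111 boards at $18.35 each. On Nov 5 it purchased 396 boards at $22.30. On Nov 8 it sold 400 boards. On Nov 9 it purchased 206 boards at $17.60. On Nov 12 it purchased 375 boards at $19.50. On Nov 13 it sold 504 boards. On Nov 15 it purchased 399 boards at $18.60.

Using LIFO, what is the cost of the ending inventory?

Ending inventory = $10,740.05

Nov 8, 400 sold [LIFO — newest first]: 396 @ $22.30 + 4 @ $18.35 = $8,904.20
Nov 13, 504 sold [LIFO — newest first]: 375 @ $19.50 + 129 @ $17.60 = $9,582.90
Total COGS = $8,904.20 + $9,582.90 = $18,487.10
Ending inventory: 107 @ $18.35 + 77 @ $17.60 + 399 @ $18.60 = $10,740.05
Check: goods available $29,227.15 = COGS $18,487.10 + ending $10,740.05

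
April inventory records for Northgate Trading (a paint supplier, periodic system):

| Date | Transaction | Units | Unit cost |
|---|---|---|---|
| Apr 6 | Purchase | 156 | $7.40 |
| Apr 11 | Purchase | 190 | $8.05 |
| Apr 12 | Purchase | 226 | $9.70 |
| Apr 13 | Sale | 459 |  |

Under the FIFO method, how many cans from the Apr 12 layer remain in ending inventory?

Apr 13, 459 sold [FIFO — oldest first]: 156 @ $7.40 + 190 @ $8.05 + 113 @ $9.70 = $3,780.00
Ending inventory: 113 @ $9.70 = $1,096.10

113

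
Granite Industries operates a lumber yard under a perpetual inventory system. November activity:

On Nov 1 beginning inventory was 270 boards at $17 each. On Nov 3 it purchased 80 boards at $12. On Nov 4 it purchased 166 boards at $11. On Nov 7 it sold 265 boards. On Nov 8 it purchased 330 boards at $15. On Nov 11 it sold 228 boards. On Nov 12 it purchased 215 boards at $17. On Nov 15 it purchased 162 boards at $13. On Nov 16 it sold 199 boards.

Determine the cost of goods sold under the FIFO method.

Nov 7, 265 sold [FIFO — oldest first]: 265 @ $17 = $4,505
Nov 11, 228 sold [FIFO — oldest first]: 5 @ $17 + 80 @ $12 + 143 @ $11 = $2,618
Nov 16, 199 sold [FIFO — oldest first]: 23 @ $11 + 176 @ $15 = $2,893
Total COGS = $4,505 + $2,618 + $2,893 = $10,016
Ending inventory: 154 @ $15 + 215 @ $17 + 162 @ $13 = $8,071

COGS = $10,016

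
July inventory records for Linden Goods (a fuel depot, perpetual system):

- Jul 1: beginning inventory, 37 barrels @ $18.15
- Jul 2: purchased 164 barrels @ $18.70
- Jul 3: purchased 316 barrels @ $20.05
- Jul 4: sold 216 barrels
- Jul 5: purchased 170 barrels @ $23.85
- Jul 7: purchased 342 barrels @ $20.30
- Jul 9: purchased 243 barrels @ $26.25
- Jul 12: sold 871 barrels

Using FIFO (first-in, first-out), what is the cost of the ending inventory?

Jul 4, 216 sold [FIFO — oldest first]: 37 @ $18.15 + 164 @ $18.70 + 15 @ $20.05 = $4,039.10
Jul 12, 871 sold [FIFO — oldest first]: 301 @ $20.05 + 170 @ $23.85 + 342 @ $20.30 + 58 @ $26.25 = $18,554.65
Total COGS = $4,039.10 + $18,554.65 = $22,593.75
Ending inventory: 185 @ $26.25 = $4,856.25
Check: goods available $27,450.00 = COGS $22,593.75 + ending $4,856.25

Ending inventory = $4,856.25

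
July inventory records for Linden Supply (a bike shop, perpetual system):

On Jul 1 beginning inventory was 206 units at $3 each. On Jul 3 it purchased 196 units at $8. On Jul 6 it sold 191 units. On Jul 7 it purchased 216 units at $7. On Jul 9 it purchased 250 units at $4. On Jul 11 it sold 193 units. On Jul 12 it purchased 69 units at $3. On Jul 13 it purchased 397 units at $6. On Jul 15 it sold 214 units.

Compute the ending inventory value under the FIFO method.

Jul 6, 191 sold [FIFO — oldest first]: 191 @ $3 = $573
Jul 11, 193 sold [FIFO — oldest first]: 15 @ $3 + 178 @ $8 = $1,469
Jul 15, 214 sold [FIFO — oldest first]: 18 @ $8 + 196 @ $7 = $1,516
Total COGS = $573 + $1,469 + $1,516 = $3,558
Ending inventory: 20 @ $7 + 250 @ $4 + 69 @ $3 + 397 @ $6 = $3,729

Ending inventory = $3,729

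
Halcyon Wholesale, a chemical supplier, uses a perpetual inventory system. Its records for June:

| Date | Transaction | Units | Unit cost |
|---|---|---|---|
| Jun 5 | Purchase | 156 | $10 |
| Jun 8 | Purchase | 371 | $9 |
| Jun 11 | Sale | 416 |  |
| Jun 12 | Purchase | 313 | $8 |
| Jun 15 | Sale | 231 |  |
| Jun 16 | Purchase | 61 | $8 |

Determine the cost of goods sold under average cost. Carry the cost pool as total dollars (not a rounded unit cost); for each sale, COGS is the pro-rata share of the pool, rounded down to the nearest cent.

After Jun 5: 156 on hand, pool $1,560.00 (≈ $10.0000 each)
After Jun 8: 527 on hand, pool $4,899.00 (≈ $9.2960 each)
Jun 11, sell 416: 416/527 × $4,899.00 → $3,867.14
After Jun 12: 424 on hand, pool $3,535.86 (≈ $8.3393 each)
Jun 15, sell 231: 231/424 × $3,535.86 → $1,926.37
After Jun 16: 254 on hand, pool $2,097.49 (≈ $8.2578 each)
Total COGS = $3,867.14 + $1,926.37 = $5,793.51
Ending inventory (cost pool remaining) = $2,097.49

COGS = $5,793.51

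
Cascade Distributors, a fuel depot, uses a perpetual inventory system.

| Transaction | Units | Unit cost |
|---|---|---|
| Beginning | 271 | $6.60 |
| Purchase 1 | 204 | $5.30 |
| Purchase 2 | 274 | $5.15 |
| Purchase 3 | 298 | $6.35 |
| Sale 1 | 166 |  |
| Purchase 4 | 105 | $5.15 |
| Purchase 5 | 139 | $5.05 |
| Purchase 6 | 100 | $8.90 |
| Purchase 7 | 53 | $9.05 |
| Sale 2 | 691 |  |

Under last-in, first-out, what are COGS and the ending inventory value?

Sale 1 (166) [LIFO — newest first]: 166 @ $6.35 = $1,054.10
Sale 2 (691) [LIFO — newest first]: 53 @ $9.05 + 100 @ $8.90 + 139 @ $5.05 + 105 @ $5.15 + 132 @ $6.35 + 162 @ $5.15 = $4,284.85
Total COGS = $1,054.10 + $4,284.85 = $5,338.95
Ending inventory: 271 @ $6.60 + 204 @ $5.30 + 112 @ $5.15 = $3,446.60

COGS = $5,338.95; ending inventory = $3,446.60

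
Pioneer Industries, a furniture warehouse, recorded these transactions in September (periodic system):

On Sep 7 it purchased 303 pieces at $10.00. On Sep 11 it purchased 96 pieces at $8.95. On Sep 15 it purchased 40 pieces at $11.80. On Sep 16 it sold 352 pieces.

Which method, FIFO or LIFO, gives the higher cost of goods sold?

FIFO COGS: 303 @ $10.00 + 49 @ $8.95 = $3,468.55
LIFO COGS: 40 @ $11.80 + 96 @ $8.95 + 216 @ $10.00 = $3,491.20

LIFO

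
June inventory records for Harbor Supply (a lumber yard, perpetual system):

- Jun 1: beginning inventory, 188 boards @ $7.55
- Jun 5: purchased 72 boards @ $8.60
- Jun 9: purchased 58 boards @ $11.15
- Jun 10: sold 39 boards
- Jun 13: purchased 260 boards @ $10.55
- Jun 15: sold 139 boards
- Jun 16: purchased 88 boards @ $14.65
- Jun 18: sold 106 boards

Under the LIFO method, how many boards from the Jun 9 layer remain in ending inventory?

Jun 10, 39 sold [LIFO — newest first]: 39 @ $11.15 = $434.85
Jun 15, 139 sold [LIFO — newest first]: 139 @ $10.55 = $1,466.45
Jun 18, 106 sold [LIFO — newest first]: 88 @ $14.65 + 18 @ $10.55 = $1,479.10
Total COGS = $434.85 + $1,466.45 + $1,479.10 = $3,380.40
Ending inventory: 188 @ $7.55 + 72 @ $8.60 + 19 @ $11.15 + 103 @ $10.55 = $3,337.10

19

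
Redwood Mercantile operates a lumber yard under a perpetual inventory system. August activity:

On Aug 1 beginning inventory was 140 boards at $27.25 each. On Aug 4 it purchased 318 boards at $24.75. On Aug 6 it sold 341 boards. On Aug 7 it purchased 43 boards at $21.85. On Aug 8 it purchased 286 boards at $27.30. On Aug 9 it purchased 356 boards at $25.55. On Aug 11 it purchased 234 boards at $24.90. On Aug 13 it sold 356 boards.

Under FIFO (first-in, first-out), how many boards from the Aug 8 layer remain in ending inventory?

90

Aug 6, 341 sold [FIFO — oldest first]: 140 @ $27.25 + 201 @ $24.75 = $8,789.75
Aug 13, 356 sold [FIFO — oldest first]: 117 @ $24.75 + 43 @ $21.85 + 196 @ $27.30 = $9,186.10
Total COGS = $8,789.75 + $9,186.10 = $17,975.85
Ending inventory: 90 @ $27.30 + 356 @ $25.55 + 234 @ $24.90 = $17,379.40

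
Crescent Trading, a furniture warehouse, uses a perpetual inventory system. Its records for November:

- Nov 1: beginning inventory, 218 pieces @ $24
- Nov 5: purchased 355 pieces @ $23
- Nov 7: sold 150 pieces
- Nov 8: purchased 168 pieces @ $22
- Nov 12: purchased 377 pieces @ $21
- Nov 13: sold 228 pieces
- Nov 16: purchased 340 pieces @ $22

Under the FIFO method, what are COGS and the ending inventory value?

COGS = $8,912; ending inventory = $23,578

Nov 7, 150 sold [FIFO — oldest first]: 150 @ $24 = $3,600
Nov 13, 228 sold [FIFO — oldest first]: 68 @ $24 + 160 @ $23 = $5,312
Total COGS = $3,600 + $5,312 = $8,912
Ending inventory: 195 @ $23 + 168 @ $22 + 377 @ $21 + 340 @ $22 = $23,578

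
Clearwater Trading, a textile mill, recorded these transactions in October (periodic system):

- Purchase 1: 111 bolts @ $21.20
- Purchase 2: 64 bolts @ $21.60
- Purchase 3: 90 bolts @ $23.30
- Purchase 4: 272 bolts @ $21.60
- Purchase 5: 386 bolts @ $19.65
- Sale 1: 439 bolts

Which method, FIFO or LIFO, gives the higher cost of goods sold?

FIFO COGS: 111 @ $21.20 + 64 @ $21.60 + 90 @ $23.30 + 174 @ $21.60 = $9,591.00
LIFO COGS: 386 @ $19.65 + 53 @ $21.60 = $8,729.70

FIFO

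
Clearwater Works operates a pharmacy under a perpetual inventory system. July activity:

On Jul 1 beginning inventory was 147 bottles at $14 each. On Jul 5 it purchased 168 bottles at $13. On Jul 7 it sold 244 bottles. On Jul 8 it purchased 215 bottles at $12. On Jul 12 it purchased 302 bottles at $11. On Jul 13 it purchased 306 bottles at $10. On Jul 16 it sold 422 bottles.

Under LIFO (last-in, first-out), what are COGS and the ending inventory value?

Jul 7, 244 sold [LIFO — newest first]: 168 @ $13 + 76 @ $14 = $3,248
Jul 16, 422 sold [LIFO — newest first]: 306 @ $10 + 116 @ $11 = $4,336
Total COGS = $3,248 + $4,336 = $7,584
Ending inventory: 71 @ $14 + 215 @ $12 + 186 @ $11 = $5,620

COGS = $7,584; ending inventory = $5,620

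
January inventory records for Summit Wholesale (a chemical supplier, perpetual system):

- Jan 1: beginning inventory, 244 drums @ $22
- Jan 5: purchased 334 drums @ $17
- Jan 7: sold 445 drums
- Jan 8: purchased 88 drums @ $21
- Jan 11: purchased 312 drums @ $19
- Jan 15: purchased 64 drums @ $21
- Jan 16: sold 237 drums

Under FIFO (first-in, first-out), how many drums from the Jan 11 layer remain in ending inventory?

Jan 7, 445 sold [FIFO — oldest first]: 244 @ $22 + 201 @ $17 = $8,785
Jan 16, 237 sold [FIFO — oldest first]: 133 @ $17 + 88 @ $21 + 16 @ $19 = $4,413
Total COGS = $8,785 + $4,413 = $13,198
Ending inventory: 296 @ $19 + 64 @ $21 = $6,968

296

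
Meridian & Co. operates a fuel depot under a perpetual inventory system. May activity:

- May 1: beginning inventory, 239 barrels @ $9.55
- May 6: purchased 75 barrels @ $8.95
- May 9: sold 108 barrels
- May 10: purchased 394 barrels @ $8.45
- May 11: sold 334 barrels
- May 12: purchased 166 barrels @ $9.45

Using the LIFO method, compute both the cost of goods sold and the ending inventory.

COGS = $3,808.70; ending inventory = $4,043.00

May 9, 108 sold [LIFO — newest first]: 75 @ $8.95 + 33 @ $9.55 = $986.40
May 11, 334 sold [LIFO — newest first]: 334 @ $8.45 = $2,822.30
Total COGS = $986.40 + $2,822.30 = $3,808.70
Ending inventory: 206 @ $9.55 + 60 @ $8.45 + 166 @ $9.45 = $4,043.00
Check: goods available $7,851.70 = COGS $3,808.70 + ending $4,043.00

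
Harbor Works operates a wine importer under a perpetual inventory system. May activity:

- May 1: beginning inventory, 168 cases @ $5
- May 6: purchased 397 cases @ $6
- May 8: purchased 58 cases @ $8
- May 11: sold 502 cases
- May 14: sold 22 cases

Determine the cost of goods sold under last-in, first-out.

May 11, 502 sold [LIFO — newest first]: 58 @ $8 + 397 @ $6 + 47 @ $5 = $3,081
May 14, 22 sold [LIFO — newest first]: 22 @ $5 = $110
Total COGS = $3,081 + $110 = $3,191
Ending inventory: 99 @ $5 = $495
Check: goods available $3,686 = COGS $3,191 + ending $495

COGS = $3,191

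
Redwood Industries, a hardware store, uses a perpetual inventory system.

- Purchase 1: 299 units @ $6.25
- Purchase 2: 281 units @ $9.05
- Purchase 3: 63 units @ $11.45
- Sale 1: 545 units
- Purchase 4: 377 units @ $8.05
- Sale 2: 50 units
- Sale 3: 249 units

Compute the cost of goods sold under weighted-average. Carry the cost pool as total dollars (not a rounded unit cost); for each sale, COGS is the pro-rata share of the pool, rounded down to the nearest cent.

After Purchase 1: 299 on hand, pool $1,868.75 (≈ $6.2500 each)
After Purchase 2: 580 on hand, pool $4,411.80 (≈ $7.6066 each)
After Purchase 3: 643 on hand, pool $5,133.15 (≈ $7.9831 each)
Sale 1, sell 545: 545/643 × $5,133.15 → $4,350.80
After Purchase 4: 475 on hand, pool $3,817.20 (≈ $8.0362 each)
Sale 2, sell 50: 50/475 × $3,817.20 → $401.81
Sale 3, sell 249: 249/425 × $3,415.39 → $2,001.01
Total COGS = $4,350.80 + $401.81 + $2,001.01 = $6,753.62
Ending inventory (cost pool remaining) = $1,414.38

COGS = $6,753.62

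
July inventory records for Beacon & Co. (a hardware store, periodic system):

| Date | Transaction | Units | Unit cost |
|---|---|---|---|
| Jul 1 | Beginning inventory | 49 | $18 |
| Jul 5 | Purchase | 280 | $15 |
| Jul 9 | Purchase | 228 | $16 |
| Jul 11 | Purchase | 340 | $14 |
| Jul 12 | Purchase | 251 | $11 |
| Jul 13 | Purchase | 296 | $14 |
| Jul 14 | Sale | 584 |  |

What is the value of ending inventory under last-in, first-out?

Ending inventory = $12,972

Jul 14, 584 sold [LIFO — newest first]: 296 @ $14 + 251 @ $11 + 37 @ $14 = $7,423
Ending inventory: 49 @ $18 + 280 @ $15 + 228 @ $16 + 303 @ $14 = $12,972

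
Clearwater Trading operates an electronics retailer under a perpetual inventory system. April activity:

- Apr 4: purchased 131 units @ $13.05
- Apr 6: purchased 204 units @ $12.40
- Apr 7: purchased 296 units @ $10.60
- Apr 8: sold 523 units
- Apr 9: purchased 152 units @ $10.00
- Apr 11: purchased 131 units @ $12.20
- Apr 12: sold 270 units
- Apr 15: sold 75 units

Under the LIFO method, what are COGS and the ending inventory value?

COGS = $9,894.65; ending inventory = $600.30

Apr 8, 523 sold [LIFO — newest first]: 296 @ $10.60 + 204 @ $12.40 + 23 @ $13.05 = $5,967.35
Apr 12, 270 sold [LIFO — newest first]: 131 @ $12.20 + 139 @ $10.00 = $2,988.20
Apr 15, 75 sold [LIFO — newest first]: 13 @ $10.00 + 62 @ $13.05 = $939.10
Total COGS = $5,967.35 + $2,988.20 + $939.10 = $9,894.65
Ending inventory: 46 @ $13.05 = $600.30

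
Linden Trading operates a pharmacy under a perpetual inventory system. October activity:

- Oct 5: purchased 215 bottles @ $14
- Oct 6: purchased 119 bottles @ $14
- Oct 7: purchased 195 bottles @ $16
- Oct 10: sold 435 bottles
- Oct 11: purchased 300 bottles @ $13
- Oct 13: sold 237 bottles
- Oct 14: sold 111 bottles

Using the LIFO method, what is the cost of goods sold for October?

COGS = $11,052

Oct 10, 435 sold [LIFO — newest first]: 195 @ $16 + 119 @ $14 + 121 @ $14 = $6,480
Oct 13, 237 sold [LIFO — newest first]: 237 @ $13 = $3,081
Oct 14, 111 sold [LIFO — newest first]: 63 @ $13 + 48 @ $14 = $1,491
Total COGS = $6,480 + $3,081 + $1,491 = $11,052
Ending inventory: 46 @ $14 = $644
Check: goods available $11,696 = COGS $11,052 + ending $644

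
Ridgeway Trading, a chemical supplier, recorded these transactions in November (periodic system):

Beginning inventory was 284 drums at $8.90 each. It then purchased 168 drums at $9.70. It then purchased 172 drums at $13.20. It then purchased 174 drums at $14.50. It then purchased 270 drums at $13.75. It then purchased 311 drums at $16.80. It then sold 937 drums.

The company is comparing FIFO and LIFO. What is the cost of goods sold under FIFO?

FIFO COGS: 284 @ $8.90 + 168 @ $9.70 + 172 @ $13.20 + 174 @ $14.50 + 139 @ $13.75 = $10,861.85
LIFO COGS: 311 @ $16.80 + 270 @ $13.75 + 174 @ $14.50 + 172 @ $13.20 + 10 @ $9.70 = $13,827.70

COGS = $10,861.85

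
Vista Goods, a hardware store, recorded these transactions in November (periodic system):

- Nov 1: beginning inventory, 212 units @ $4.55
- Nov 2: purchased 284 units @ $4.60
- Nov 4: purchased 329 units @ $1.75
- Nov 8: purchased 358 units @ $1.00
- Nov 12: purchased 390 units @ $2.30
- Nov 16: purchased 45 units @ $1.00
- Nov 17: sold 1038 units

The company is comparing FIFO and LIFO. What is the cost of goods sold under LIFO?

COGS = $1,728.75

FIFO COGS: 212 @ $4.55 + 284 @ $4.60 + 329 @ $1.75 + 213 @ $1.00 = $3,059.75
LIFO COGS: 45 @ $1.00 + 390 @ $2.30 + 358 @ $1.00 + 245 @ $1.75 = $1,728.75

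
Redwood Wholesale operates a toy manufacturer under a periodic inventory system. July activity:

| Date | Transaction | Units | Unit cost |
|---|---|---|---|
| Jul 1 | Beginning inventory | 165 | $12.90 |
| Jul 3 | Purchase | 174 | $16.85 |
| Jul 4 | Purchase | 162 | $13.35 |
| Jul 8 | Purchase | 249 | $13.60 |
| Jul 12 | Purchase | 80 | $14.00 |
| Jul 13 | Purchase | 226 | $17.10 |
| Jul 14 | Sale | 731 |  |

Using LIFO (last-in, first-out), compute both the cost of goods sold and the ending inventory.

Jul 14, 731 sold [LIFO — newest first]: 226 @ $17.10 + 80 @ $14.00 + 249 @ $13.60 + 162 @ $13.35 + 14 @ $16.85 = $10,769.60
Ending inventory: 165 @ $12.90 + 160 @ $16.85 = $4,824.50

COGS = $10,769.60; ending inventory = $4,824.50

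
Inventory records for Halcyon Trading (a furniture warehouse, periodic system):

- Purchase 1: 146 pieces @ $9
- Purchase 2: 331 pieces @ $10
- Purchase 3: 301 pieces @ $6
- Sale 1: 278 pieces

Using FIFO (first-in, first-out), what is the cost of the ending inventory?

Sale 1 (278) [FIFO — oldest first]: 146 @ $9 + 132 @ $10 = $2,634
Ending inventory: 199 @ $10 + 301 @ $6 = $3,796
Check: goods available $6,430 = COGS $2,634 + ending $3,796

Ending inventory = $3,796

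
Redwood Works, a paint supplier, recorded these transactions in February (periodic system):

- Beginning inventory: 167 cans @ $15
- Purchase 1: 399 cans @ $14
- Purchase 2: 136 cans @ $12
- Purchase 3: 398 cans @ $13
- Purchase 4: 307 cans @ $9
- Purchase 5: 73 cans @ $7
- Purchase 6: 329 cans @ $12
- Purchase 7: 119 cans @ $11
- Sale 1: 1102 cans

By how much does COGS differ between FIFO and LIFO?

$2,822

FIFO COGS: 167 @ $15 + 399 @ $14 + 136 @ $12 + 398 @ $13 + 2 @ $9 = $14,915
LIFO COGS: 119 @ $11 + 329 @ $12 + 73 @ $7 + 307 @ $9 + 274 @ $13 = $12,093
Difference = |$14,915 − $12,093| = $2,822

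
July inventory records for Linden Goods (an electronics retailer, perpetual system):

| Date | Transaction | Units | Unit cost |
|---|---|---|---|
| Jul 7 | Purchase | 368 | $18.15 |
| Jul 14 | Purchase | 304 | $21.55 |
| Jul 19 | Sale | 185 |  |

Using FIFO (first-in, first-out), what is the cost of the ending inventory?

Jul 19, 185 sold [FIFO — oldest first]: 185 @ $18.15 = $3,357.75
Ending inventory: 183 @ $18.15 + 304 @ $21.55 = $9,872.65

Ending inventory = $9,872.65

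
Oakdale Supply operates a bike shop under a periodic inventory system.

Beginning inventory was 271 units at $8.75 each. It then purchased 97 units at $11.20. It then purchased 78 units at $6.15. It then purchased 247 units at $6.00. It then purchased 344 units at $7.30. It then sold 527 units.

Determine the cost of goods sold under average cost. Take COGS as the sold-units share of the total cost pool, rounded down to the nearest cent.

Sale 1, sell 527: 527/1037 × $7,930.55 → $4,030.27
Ending inventory (cost pool remaining) = $3,900.28
Check: goods available $7,930.55 = COGS $4,030.27 + ending $3,900.28

COGS = $4,030.27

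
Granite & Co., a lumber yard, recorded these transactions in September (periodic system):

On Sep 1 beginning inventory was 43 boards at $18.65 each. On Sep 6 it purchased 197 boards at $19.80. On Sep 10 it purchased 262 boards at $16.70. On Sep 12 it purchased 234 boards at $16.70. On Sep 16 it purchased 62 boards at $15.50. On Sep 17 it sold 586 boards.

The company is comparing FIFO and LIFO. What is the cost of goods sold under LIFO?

COGS = $9,798.60

FIFO COGS: 43 @ $18.65 + 197 @ $19.80 + 262 @ $16.70 + 84 @ $16.70 = $10,480.75
LIFO COGS: 62 @ $15.50 + 234 @ $16.70 + 262 @ $16.70 + 28 @ $19.80 = $9,798.60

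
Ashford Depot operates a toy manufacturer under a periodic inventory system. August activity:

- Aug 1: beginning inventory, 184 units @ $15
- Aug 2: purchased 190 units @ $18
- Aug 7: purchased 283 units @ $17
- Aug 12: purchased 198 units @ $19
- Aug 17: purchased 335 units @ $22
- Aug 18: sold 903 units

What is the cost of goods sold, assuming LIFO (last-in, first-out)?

Aug 18, 903 sold [LIFO — newest first]: 335 @ $22 + 198 @ $19 + 283 @ $17 + 87 @ $18 = $17,509
Ending inventory: 184 @ $15 + 103 @ $18 = $4,614

COGS = $17,509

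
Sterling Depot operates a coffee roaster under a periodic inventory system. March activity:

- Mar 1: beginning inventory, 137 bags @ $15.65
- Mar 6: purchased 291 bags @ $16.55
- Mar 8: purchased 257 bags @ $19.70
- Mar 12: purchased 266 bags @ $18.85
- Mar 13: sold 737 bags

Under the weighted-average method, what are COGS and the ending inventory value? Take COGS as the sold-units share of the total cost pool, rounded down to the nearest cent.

COGS = $13,203.30; ending inventory = $3,833.80

Mar 13, sell 737: 737/951 × $17,037.10 → $13,203.30
Ending inventory (cost pool remaining) = $3,833.80
Check: goods available $17,037.10 = COGS $13,203.30 + ending $3,833.80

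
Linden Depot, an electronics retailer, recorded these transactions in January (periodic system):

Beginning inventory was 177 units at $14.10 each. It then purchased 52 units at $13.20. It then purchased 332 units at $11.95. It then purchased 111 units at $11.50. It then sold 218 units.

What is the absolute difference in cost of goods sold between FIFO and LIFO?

$481.75

FIFO COGS: 177 @ $14.10 + 41 @ $13.20 = $3,036.90
LIFO COGS: 111 @ $11.50 + 107 @ $11.95 = $2,555.15
Difference = |$3,036.90 − $2,555.15| = $481.75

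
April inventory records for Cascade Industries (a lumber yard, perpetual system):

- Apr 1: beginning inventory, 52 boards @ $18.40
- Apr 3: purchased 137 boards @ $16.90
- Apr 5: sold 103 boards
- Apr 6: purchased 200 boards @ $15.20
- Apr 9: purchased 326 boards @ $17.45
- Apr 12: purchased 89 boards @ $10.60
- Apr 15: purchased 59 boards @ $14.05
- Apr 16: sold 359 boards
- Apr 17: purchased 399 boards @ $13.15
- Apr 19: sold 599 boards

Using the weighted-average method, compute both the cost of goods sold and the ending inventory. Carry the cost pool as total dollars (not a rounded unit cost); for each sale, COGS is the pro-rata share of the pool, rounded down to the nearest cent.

After Apr 1: 52 on hand, pool $956.80 (≈ $18.4000 each)
After Apr 3: 189 on hand, pool $3,272.10 (≈ $17.3127 each)
Apr 5, sell 103: 103/189 × $3,272.10 → $1,783.20
After Apr 6: 286 on hand, pool $4,528.90 (≈ $15.8353 each)
After Apr 9: 612 on hand, pool $10,217.60 (≈ $16.6954 each)
After Apr 12: 701 on hand, pool $11,161.00 (≈ $15.9215 each)
After Apr 15: 760 on hand, pool $11,989.95 (≈ $15.7762 each)
Apr 16, sell 359: 359/760 × $11,989.95 → $5,663.67
After Apr 17: 800 on hand, pool $11,573.13 (≈ $14.4664 each)
Apr 19, sell 599: 599/800 × $11,573.13 → $8,665.38
Total COGS = $1,783.20 + $5,663.67 + $8,665.38 = $16,112.25
Ending inventory (cost pool remaining) = $2,907.75
Check: goods available $19,020.00 = COGS $16,112.25 + ending $2,907.75

COGS = $16,112.25; ending inventory = $2,907.75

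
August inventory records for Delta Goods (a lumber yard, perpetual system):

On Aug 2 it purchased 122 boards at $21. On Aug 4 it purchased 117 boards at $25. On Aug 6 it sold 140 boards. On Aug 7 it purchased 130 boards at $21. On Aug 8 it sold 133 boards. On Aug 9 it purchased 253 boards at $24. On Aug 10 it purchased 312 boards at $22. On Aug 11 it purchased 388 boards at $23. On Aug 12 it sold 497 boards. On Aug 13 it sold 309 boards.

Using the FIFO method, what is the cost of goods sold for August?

COGS = $24,488

Aug 6, 140 sold [FIFO — oldest first]: 122 @ $21 + 18 @ $25 = $3,012
Aug 8, 133 sold [FIFO — oldest first]: 99 @ $25 + 34 @ $21 = $3,189
Aug 12, 497 sold [FIFO — oldest first]: 96 @ $21 + 253 @ $24 + 148 @ $22 = $11,344
Aug 13, 309 sold [FIFO — oldest first]: 164 @ $22 + 145 @ $23 = $6,943
Total COGS = $3,012 + $3,189 + $11,344 + $6,943 = $24,488
Ending inventory: 243 @ $23 = $5,589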